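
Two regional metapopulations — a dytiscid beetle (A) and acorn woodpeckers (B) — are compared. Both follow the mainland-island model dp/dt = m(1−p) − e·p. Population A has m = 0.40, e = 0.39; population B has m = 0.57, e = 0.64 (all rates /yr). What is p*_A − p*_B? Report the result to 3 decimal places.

A: p*_A = m/(m+e) = 0.40/0.7900 = 0.5063.
B: p*_B = 0.57/1.2100 = 0.4711.
p*_A − p*_B = 0.5063 − 0.4711 = 0.0353.

0.035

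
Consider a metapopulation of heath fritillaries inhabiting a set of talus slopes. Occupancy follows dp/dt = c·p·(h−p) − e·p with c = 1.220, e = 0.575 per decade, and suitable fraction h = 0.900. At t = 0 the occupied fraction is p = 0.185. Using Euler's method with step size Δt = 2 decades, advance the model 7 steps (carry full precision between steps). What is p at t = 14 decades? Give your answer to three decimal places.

0.429

Update rule: p ← p + [c·p·(h−p) − e·p]·Δt with Δt = 2.
step 1: Δp = +0.11000, p = 0.29500
step 2: Δp = +0.09623, p = 0.39123
step 3: Δp = +0.03576, p = 0.42699
step 4: Δp = +0.00177, p = 0.42876
step 5: Δp = -0.00007, p = 0.42869
step 6: Δp = +0.00000, p = 0.42869
step 7: Δp = -0.00000, p = 0.42869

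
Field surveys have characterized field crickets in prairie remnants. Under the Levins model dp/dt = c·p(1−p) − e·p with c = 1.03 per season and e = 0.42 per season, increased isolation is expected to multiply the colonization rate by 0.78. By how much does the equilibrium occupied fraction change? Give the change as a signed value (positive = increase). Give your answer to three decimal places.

-0.115

Before: p* = 1 − 0.42/1.03 = 0.5922.
After the change, c = 0.8034, e = 0.42, so p* = 1 − 0.42/0.8034 = 0.4772.
Δp* = 0.4772 − 0.5922 = -0.1150.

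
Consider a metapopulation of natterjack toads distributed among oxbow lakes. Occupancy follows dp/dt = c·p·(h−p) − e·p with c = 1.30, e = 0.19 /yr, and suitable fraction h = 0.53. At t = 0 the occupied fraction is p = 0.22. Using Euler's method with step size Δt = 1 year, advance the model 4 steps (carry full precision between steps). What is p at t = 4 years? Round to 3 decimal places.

0.358

Update rule: p ← p + [c·p·(h−p) − e·p]·Δt with Δt = 1.
p: 0.22000 → 0.26686  (Δp = +0.04686)
p: 0.26686 → 0.30744  (Δp = +0.04058)
p: 0.30744 → 0.33798  (Δp = +0.03054)
p: 0.33798 → 0.35813  (Δp = +0.02015)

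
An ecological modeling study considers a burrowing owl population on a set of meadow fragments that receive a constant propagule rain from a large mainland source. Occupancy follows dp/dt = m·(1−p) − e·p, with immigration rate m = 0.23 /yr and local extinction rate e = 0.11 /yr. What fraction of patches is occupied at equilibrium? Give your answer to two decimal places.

0.68

At equilibrium the propagule rain into empty patches balances local extinction: m(1−p*) = e·p*.
p* = m/(m+e) = 0.23/(0.23+0.11) = 0.23/0.3400 = 0.6765.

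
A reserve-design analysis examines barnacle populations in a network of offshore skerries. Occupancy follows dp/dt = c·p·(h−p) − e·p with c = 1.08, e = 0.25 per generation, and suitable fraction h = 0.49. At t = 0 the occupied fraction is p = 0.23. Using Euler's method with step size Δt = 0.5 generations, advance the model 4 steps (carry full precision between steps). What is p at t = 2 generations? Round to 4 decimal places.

Update rule: p ← p + [c·p·(h−p) − e·p]·Δt with Δt = 0.5.
step 1: Δp = +0.00354, p = 0.23354
step 2: Δp = +0.00315, p = 0.23669
step 3: Δp = +0.00279, p = 0.23948
step 4: Δp = +0.00246, p = 0.24194

0.2419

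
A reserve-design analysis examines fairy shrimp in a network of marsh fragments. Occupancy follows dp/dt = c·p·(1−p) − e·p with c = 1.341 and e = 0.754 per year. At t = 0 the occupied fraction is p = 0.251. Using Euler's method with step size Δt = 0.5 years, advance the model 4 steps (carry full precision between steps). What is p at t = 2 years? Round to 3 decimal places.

0.361

Update rule: p ← p + [c·p·(1−p) − e·p]·Δt with Δt = 0.5.
  1  |  dp/dt·Δt = +0.031426  |  p_1 = 0.282426
  2  |  dp/dt·Δt = +0.029410  |  p_2 = 0.311836
  3  |  dp/dt·Δt = +0.026323  |  p_3 = 0.338160
  4  |  dp/dt·Δt = +0.022577  |  p_4 = 0.360736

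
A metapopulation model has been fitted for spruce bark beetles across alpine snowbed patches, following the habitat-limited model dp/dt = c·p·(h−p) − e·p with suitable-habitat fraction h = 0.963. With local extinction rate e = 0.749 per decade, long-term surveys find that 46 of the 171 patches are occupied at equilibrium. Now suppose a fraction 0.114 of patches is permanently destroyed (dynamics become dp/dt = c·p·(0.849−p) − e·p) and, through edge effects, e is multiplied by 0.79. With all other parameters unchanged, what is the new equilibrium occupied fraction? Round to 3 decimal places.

Observed p* = 46/171 = 0.26901.
Balance c(h−p*) = e gives c = e/(0.963 − 0.26901) = 0.749/0.69399 = 1.07927.
New p* = 0.849 − e/c = 0.849 − 0.59171/1.07927 = 0.30075.

0.301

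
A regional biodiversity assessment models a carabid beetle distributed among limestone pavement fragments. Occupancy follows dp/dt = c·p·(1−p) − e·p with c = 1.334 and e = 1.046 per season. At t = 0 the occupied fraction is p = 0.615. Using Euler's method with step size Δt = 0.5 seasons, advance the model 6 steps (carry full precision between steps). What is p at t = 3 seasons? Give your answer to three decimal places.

0.277

Update rule: p ← p + [c·p·(1−p) − e·p]·Δt with Δt = 0.5.
p: 0.61500 → 0.45128  (Δp = -0.16372)
p: 0.45128 → 0.38043  (Δp = -0.07085)
p: 0.38043 → 0.33868  (Δp = -0.04175)
p: 0.33868 → 0.31094  (Δp = -0.02774)
p: 0.31094 → 0.29123  (Δp = -0.01971)
p: 0.29123 → 0.27659  (Δp = -0.01463)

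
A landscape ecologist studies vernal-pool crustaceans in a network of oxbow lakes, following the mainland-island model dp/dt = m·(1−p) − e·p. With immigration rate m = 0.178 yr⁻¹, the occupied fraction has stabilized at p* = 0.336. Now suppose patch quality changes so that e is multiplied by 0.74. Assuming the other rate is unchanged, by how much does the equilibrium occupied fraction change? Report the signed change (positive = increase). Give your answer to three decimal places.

Balance m(1−p*) = e·p* gives e = m(1−p*)/p* = 0.178×0.66400/0.33600 = 0.35176.
New p* = m/(m+e) = 0.17800/(0.17800+0.26030) = 0.40611.
Δp* = 0.40611 − 0.33600 = +0.07011.

0.070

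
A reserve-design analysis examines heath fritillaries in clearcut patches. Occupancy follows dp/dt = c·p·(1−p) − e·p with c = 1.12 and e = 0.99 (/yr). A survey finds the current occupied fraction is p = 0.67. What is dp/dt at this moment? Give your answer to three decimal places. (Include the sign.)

-0.416

Colonization term: c·p·(1−p) = 1.12×0.67×0.3300 = 0.24763.
Extinction term: e·p = 0.66330.
dp/dt = 0.24763 − 0.66330 = -0.41567.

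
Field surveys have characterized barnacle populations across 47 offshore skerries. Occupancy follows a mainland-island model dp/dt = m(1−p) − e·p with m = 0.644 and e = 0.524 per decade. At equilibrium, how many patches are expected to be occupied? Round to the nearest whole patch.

p* = m/(m+e) = 0.644/1.1680 = 0.5514.
Expected occupied patches = N × p* = 47 × 0.5514 = 25.91 ≈ 26.

26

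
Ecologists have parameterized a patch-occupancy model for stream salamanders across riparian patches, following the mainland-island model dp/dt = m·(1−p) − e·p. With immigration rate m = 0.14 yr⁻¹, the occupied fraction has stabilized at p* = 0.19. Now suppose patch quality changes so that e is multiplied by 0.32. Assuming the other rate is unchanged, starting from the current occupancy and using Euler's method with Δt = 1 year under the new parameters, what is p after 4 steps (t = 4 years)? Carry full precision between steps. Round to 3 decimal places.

Balance m(1−p*) = e·p* gives e = m(1−p*)/p* = 0.14×0.81000/0.19000 = 0.59684.
Starting from p₀ = 0.19000; update p ← p + (dp/dt)·Δt with the new parameters.
step 1: Δp = +0.07711, p = 0.26711
step 2: Δp = +0.05159, p = 0.31870
step 3: Δp = +0.03451, p = 0.35321
step 4: Δp = +0.02309, p = 0.37630

0.376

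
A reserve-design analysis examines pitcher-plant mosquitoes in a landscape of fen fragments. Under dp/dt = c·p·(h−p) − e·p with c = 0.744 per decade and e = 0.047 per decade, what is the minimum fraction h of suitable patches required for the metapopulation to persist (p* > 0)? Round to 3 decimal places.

p* = h − e/c is positive only when h > e/c.
h_min = e/c = 0.047/0.744 = 0.0632.

0.063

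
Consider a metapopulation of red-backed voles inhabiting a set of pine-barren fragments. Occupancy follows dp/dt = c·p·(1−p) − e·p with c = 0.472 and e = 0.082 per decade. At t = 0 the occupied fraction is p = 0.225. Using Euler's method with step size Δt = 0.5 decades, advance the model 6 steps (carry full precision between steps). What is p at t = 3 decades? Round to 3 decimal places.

Update rule: p ← p + [c·p·(1−p) − e·p]·Δt with Δt = 0.5.
  1  |  dp/dt·Δt = +0.031927  |  p_1 = 0.256927
  2  |  dp/dt·Δt = +0.034522  |  p_2 = 0.291450
  3  |  dp/dt·Δt = +0.036786  |  p_3 = 0.328236
  4  |  dp/dt·Δt = +0.038580  |  p_4 = 0.366815
  5  |  dp/dt·Δt = +0.039774  |  p_5 = 0.406590
  6  |  dp/dt·Δt = +0.040271  |  p_6 = 0.446860

0.447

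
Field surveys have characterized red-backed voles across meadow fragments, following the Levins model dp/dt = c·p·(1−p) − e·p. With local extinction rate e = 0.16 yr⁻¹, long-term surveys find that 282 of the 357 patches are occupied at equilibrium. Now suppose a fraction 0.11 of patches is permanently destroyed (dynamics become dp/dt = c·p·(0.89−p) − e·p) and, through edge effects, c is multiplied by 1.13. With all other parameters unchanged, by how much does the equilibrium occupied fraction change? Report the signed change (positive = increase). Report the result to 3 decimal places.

-0.086

Observed p* = 282/357 = 0.78992.
Balance c(1−p*) = e gives c = e/(1 − 0.78992) = 0.16/0.21008 = 0.76161.
New p* = 0.89 − e/c = 0.89 − 0.16000/0.86062 = 0.70409.
Δp* = 0.70409 − 0.78992 = -0.08583.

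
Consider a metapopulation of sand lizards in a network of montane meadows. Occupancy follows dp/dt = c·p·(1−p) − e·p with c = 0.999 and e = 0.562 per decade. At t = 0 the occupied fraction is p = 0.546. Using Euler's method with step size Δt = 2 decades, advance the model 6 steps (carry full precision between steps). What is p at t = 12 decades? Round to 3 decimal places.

0.437

Update rule: p ← p + [c·p·(1−p) − e·p]·Δt with Δt = 2.
t = 2: p = 0.54600 + (-0.11843) = 0.42757
t = 4: p = 0.42757 + (+0.00843) = 0.43600
t = 6: p = 0.43600 + (+0.00125) = 0.43725
t = 8: p = 0.43725 + (+0.00016) = 0.43741
t = 10: p = 0.43741 + (+0.00002) = 0.43743
t = 12: p = 0.43743 + (+0.00000) = 0.43744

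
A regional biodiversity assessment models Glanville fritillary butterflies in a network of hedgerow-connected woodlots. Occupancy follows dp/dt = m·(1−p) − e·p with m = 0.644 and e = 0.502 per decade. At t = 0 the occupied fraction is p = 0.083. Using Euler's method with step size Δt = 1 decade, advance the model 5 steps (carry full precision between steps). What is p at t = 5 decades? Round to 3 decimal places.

Update rule: p ← p + [m·(1−p) − e·p]·Δt with Δt = 1.
  1  |  dp/dt·Δt = +0.548882  |  p_1 = 0.631882
  2  |  dp/dt·Δt = -0.080137  |  p_2 = 0.551745
  3  |  dp/dt·Δt = +0.011700  |  p_3 = 0.563445
  4  |  dp/dt·Δt = -0.001708  |  p_4 = 0.561737
  5  |  dp/dt·Δt = +0.000249  |  p_5 = 0.561986

0.562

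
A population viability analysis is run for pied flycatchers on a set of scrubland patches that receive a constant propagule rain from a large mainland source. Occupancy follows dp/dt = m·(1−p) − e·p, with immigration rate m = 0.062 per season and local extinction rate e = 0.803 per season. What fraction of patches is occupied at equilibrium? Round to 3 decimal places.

At equilibrium the propagule rain into empty patches balances local extinction: m(1−p*) = e·p*.
p* = m/(m+e) = 0.062/(0.062+0.803) = 0.062/0.8650 = 0.0717.

0.072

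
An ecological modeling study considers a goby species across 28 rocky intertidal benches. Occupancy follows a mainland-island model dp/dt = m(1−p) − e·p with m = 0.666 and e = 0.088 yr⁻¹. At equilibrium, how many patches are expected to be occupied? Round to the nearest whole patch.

25

p* = m/(m+e) = 0.666/0.7540 = 0.8833.
Expected occupied patches = N × p* = 28 × 0.8833 = 24.73 ≈ 25.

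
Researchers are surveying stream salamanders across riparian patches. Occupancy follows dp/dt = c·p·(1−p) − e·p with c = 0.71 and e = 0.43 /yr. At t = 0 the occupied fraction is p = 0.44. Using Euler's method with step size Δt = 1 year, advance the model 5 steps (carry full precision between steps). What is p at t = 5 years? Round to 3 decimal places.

0.402

Update rule: p ← p + [c·p·(1−p) − e·p]·Δt with Δt = 1.
  1  |  dp/dt·Δt = -0.014256  |  p_1 = 0.425744
  2  |  dp/dt·Δt = -0.009485  |  p_2 = 0.416259
  3  |  dp/dt·Δt = -0.006470  |  p_3 = 0.409789
  4  |  dp/dt·Δt = -0.004487  |  p_4 = 0.405302
  5  |  dp/dt·Δt = -0.003147  |  p_5 = 0.402155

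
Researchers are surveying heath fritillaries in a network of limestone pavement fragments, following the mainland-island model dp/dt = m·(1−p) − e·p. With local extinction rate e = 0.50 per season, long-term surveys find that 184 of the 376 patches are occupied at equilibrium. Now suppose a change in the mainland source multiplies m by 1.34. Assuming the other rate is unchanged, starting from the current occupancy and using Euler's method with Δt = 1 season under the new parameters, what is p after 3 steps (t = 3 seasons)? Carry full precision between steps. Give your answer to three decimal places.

0.562

Observed p* = 184/376 = 0.48936.
Balance m(1−p*) = e·p* gives m = e·p*/(1−p*) = 0.50×0.48936/0.51064 = 0.47917.
Starting from p₀ = 0.48936; update p ← p + (dp/dt)·Δt with the new parameters.
  1  |  dp/dt·Δt = +0.083191  |  p_1 = 0.572553
  2  |  dp/dt·Δt = -0.011820  |  p_2 = 0.560733
  3  |  dp/dt·Δt = +0.001679  |  p_3 = 0.562413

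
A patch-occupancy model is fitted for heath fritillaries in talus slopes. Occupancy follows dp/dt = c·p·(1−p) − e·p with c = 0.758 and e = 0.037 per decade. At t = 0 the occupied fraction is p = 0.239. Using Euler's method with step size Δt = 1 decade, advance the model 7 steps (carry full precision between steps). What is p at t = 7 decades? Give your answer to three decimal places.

0.947

Update rule: p ← p + [c·p·(1−p) − e·p]·Δt with Δt = 1.
step 1: Δp = +0.12902, p = 0.36802
step 2: Δp = +0.16268, p = 0.53070
step 3: Δp = +0.16915, p = 0.69985
step 4: Δp = +0.13333, p = 0.83318
step 5: Δp = +0.07453, p = 0.90771
step 6: Δp = +0.02992, p = 0.93762
step 7: Δp = +0.00964, p = 0.94726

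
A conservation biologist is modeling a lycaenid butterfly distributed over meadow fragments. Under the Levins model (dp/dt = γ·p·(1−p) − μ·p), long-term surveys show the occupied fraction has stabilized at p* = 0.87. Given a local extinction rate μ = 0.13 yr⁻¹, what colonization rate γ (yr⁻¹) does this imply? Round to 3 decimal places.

At equilibrium γ(1−p*) = μ, so γ = μ/(1−p*).
γ = 0.13/(1 − 0.87) = 0.13/0.1300 = 1.0000.

1.000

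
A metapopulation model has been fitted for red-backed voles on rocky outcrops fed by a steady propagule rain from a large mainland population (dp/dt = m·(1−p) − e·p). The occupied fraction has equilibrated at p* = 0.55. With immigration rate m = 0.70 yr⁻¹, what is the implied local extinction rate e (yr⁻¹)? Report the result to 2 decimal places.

At equilibrium m(1−p*) = e·p*, so e = m(1−p*)/p*.
e = 0.70 × 0.4500 / 0.55 = 0.5727.

0.57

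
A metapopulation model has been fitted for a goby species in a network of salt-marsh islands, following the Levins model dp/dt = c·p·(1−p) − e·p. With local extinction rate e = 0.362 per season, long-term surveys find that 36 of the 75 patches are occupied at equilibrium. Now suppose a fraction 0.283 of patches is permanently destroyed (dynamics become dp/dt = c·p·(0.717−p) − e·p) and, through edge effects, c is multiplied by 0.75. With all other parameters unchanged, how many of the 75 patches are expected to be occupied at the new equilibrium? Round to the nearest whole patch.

Observed p* = 36/75 = 0.48000.
Balance c(1−p*) = e gives c = e/(1 − 0.48000) = 0.362/0.52000 = 0.69615.
New p* = 0.717 − e/c = 0.717 − 0.36200/0.52211 = 0.02366.
Expected occupied = 75 × 0.02366 = 1.77 ≈ 2.

2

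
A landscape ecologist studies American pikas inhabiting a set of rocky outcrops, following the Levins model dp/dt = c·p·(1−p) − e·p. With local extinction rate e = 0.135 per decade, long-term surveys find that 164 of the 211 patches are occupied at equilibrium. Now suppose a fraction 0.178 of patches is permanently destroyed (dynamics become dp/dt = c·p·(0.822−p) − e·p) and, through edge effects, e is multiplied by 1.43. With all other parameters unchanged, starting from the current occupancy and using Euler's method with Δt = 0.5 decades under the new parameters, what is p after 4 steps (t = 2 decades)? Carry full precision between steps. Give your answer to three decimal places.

0.609

Observed p* = 164/211 = 0.77725.
Balance c(1−p*) = e gives c = e/(1 − 0.77725) = 0.135/0.22275 = 0.60606.
Starting from p₀ = 0.77725; update p ← p + (dp/dt)·Δt with the new parameters.
p: 0.77725 → 0.71277  (Δp = -0.06448)
p: 0.71277 → 0.66756  (Δp = -0.04521)
p: 0.66756 → 0.63437  (Δp = -0.03319)
p: 0.63437 → 0.60920  (Δp = -0.02516)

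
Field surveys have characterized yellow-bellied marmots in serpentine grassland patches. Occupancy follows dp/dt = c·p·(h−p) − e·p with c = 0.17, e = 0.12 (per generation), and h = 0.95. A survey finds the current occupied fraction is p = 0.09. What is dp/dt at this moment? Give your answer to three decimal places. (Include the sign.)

0.002

Colonization term: c·p·(h−p) = 0.17×0.09×0.8600 = 0.01316.
Extinction term: e·p = 0.01080.
dp/dt = 0.01316 − 0.01080 = 0.00236.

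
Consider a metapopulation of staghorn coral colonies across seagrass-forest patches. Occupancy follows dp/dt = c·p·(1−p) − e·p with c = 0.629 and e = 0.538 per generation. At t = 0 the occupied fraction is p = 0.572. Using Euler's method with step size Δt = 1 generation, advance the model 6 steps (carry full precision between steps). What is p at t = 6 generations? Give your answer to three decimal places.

0.234

Update rule: p ← p + [c·p·(1−p) − e·p]·Δt with Δt = 1.
t = 1: p = 0.57200 + (-0.15375) = 0.41825
t = 2: p = 0.41825 + (-0.07197) = 0.34628
t = 3: p = 0.34628 + (-0.04391) = 0.30237
t = 4: p = 0.30237 + (-0.02999) = 0.27238
t = 5: p = 0.27238 + (-0.02188) = 0.25050
t = 6: p = 0.25050 + (-0.01667) = 0.23382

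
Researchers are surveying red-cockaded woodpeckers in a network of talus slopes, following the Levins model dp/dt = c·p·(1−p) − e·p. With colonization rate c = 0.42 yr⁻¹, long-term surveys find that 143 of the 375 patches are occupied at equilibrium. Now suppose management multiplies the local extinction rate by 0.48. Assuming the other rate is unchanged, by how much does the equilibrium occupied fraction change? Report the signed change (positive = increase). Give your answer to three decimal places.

0.322

Observed p* = 143/375 = 0.38133.
Balance c(1−p*) = e gives e = 0.42×(1 − 0.38133) = 0.25984.
New p* = 1 − e/c = 1 − 0.12472/0.42000 = 0.70305.
Δp* = 0.70305 − 0.38133 = +0.32172.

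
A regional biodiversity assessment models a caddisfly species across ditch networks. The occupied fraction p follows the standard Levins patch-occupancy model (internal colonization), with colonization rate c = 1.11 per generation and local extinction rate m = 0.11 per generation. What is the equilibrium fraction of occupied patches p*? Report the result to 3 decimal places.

0.901

At equilibrium, colonization balances extinction: c·p*·(1−p*) = m·p*.
So p* = 1 − m/c = 1 − 0.11/1.11 = 1 − 0.0991 = 0.9009.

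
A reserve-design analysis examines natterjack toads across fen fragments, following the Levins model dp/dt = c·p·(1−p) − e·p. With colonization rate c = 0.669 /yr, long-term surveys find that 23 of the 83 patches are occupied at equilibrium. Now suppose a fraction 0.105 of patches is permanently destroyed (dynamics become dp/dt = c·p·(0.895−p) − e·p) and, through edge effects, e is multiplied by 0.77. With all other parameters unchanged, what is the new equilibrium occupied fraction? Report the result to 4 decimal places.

Observed p* = 23/83 = 0.27711.
Balance c(1−p*) = e gives e = 0.669×(1 − 0.27711) = 0.48361.
New p* = 0.895 − e/c = 0.895 − 0.37238/0.66900 = 0.33838.

0.3384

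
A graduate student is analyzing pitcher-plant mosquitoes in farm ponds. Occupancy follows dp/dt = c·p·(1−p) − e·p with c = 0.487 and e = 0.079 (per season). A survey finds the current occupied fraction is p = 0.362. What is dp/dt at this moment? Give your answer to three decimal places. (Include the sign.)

0.084

Colonization term: c·p·(1−p) = 0.487×0.362×0.6380 = 0.11248.
Extinction term: e·p = 0.02860.
dp/dt = 0.11248 − 0.02860 = 0.08388.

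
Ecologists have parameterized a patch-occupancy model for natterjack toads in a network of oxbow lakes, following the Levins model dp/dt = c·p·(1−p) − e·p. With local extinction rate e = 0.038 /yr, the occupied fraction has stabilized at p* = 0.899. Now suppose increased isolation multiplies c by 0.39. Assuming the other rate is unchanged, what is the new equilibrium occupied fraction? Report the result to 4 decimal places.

0.7410

Balance c(1−p*) = e gives c = e/(1 − 0.89900) = 0.038/0.10100 = 0.37624.
New p* = 1 − e/c = 1 − 0.03800/0.14673 = 0.74102.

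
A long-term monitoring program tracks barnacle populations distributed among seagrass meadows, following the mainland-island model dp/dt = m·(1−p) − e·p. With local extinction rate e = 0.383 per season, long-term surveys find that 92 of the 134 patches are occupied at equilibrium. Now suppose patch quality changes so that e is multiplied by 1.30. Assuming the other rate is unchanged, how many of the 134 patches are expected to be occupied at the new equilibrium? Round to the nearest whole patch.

84

Observed p* = 92/134 = 0.68657.
Balance m(1−p*) = e·p* gives m = e·p*/(1−p*) = 0.383×0.68657/0.31343 = 0.83896.
New p* = m/(m+e) = 0.83896/(0.83896+0.49790) = 0.62756.
Expected occupied = 134 × 0.62756 = 84.09 ≈ 84.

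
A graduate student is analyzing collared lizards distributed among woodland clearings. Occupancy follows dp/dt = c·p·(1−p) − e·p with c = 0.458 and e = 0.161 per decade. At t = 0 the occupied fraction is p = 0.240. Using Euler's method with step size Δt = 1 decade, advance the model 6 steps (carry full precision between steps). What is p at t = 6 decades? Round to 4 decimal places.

Update rule: p ← p + [c·p·(1−p) − e·p]·Δt with Δt = 1.
t = 1: p = 0.24000 + (+0.04490) = 0.28490
t = 2: p = 0.28490 + (+0.04744) = 0.33234
t = 3: p = 0.33234 + (+0.04812) = 0.38046
t = 4: p = 0.38046 + (+0.04670) = 0.42716
t = 5: p = 0.42716 + (+0.04330) = 0.47046
t = 6: p = 0.47046 + (+0.03836) = 0.50881

0.5088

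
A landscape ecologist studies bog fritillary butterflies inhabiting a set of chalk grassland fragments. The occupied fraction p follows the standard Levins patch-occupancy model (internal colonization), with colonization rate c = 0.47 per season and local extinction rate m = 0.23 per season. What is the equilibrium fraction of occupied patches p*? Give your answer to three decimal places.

0.511

At equilibrium, colonization balances extinction: c·p*·(1−p*) = m·p*.
So p* = 1 − m/c = 1 − 0.23/0.47 = 1 − 0.4894 = 0.5106.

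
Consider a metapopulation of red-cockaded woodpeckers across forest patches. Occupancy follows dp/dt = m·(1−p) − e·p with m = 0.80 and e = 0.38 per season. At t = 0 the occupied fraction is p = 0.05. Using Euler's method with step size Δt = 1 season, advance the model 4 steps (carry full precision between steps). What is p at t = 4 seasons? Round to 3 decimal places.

Update rule: p ← p + [m·(1−p) − e·p]·Δt with Δt = 1.
  1  |  dp/dt·Δt = +0.741000  |  p_1 = 0.791000
  2  |  dp/dt·Δt = -0.133380  |  p_2 = 0.657620
  3  |  dp/dt·Δt = +0.024008  |  p_3 = 0.681628
  4  |  dp/dt·Δt = -0.004322  |  p_4 = 0.677307

0.677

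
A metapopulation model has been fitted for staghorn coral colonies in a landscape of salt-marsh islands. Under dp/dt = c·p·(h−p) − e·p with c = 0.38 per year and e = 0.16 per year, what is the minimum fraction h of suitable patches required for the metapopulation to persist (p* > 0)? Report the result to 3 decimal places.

0.421

p* = h − e/c is positive only when h > e/c.
h_min = e/c = 0.16/0.38 = 0.4211.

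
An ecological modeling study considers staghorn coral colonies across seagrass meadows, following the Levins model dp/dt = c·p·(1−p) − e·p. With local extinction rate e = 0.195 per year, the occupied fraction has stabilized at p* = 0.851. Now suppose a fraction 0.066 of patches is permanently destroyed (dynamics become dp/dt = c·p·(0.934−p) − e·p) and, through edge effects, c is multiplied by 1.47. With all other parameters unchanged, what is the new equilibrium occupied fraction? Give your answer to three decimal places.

Balance c(1−p*) = e gives c = e/(1 − 0.85100) = 0.195/0.14900 = 1.30872.
New p* = 0.934 − e/c = 0.934 − 0.19500/1.92382 = 0.83264.

0.833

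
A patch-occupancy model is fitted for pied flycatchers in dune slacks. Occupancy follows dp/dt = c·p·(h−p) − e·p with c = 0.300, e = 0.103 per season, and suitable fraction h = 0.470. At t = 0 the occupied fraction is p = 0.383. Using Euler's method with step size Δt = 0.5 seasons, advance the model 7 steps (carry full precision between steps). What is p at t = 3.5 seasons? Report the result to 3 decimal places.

0.303

Update rule: p ← p + [c·p·(h−p) − e·p]·Δt with Δt = 0.5.
t = 0.5: p = 0.38300 + (-0.01473) = 0.36827
t = 1: p = 0.36827 + (-0.01335) = 0.35493
t = 1.5: p = 0.35493 + (-0.01215) = 0.34277
t = 2: p = 0.34277 + (-0.01111) = 0.33166
t = 2.5: p = 0.33166 + (-0.01020) = 0.32146
t = 3: p = 0.32146 + (-0.00939) = 0.31207
t = 3.5: p = 0.31207 + (-0.00868) = 0.30339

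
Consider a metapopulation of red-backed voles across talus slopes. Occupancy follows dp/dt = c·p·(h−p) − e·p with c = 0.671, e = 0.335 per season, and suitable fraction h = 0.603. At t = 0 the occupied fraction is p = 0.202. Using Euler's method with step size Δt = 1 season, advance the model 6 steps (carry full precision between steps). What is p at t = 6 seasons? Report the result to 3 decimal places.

Update rule: p ← p + [c·p·(h−p) − e·p]·Δt with Δt = 1.
  1  |  dp/dt·Δt = -0.013318  |  p_1 = 0.188682
  2  |  dp/dt·Δt = -0.010754  |  p_2 = 0.177929
  3  |  dp/dt·Δt = -0.008857  |  p_3 = 0.169072
  4  |  dp/dt·Δt = -0.007411  |  p_4 = 0.161661
  5  |  dp/dt·Δt = -0.006282  |  p_5 = 0.155378
  6  |  dp/dt·Δt = -0.005383  |  p_6 = 0.149995

0.150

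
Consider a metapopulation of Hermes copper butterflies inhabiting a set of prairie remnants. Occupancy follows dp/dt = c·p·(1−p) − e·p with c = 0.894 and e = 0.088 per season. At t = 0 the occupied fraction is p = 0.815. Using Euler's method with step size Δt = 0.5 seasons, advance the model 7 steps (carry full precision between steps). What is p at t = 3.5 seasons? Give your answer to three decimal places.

0.899

Update rule: p ← p + [c·p·(1−p) − e·p]·Δt with Δt = 0.5.
p: 0.81500 → 0.84654  (Δp = +0.03154)
p: 0.84654 → 0.86736  (Δp = +0.02082)
p: 0.86736 → 0.88062  (Δp = +0.01326)
p: 0.88062 → 0.88887  (Δp = +0.00824)
p: 0.88887 → 0.89391  (Δp = +0.00505)
p: 0.89391 → 0.89697  (Δp = +0.00306)
p: 0.89697 → 0.89881  (Δp = +0.00184)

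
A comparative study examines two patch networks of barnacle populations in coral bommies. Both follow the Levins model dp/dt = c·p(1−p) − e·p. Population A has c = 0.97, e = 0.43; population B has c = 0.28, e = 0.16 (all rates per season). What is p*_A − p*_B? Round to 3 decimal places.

A: p*_A = 1 − 0.43/0.97 = 0.5567.
B: p*_B = 1 − 0.16/0.28 = 0.4286.
p*_A − p*_B = 0.5567 − 0.4286 = 0.1281.

0.128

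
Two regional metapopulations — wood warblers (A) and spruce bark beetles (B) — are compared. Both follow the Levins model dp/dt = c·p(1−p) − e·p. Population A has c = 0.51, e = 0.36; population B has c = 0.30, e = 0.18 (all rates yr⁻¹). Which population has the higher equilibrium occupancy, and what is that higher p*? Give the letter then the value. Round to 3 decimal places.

A: p*_A = 1 − 0.36/0.51 = 0.2941.
B: p*_B = 1 − 0.18/0.30 = 0.4000.
B is higher at 0.4000.

B, 0.400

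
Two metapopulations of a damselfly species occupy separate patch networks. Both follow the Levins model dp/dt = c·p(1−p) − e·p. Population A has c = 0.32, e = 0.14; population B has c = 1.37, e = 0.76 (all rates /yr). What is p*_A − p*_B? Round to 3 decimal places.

0.117

A: p*_A = 1 − 0.14/0.32 = 0.5625.
B: p*_B = 1 − 0.76/1.37 = 0.4453.
p*_A − p*_B = 0.5625 − 0.4453 = 0.1172.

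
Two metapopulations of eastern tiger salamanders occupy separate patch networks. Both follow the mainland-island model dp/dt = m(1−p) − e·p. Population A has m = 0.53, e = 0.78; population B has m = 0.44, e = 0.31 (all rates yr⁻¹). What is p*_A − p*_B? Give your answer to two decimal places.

-0.18

A: p*_A = m/(m+e) = 0.53/1.3100 = 0.4046.
B: p*_B = 0.44/0.7500 = 0.5867.
p*_A − p*_B = 0.4046 − 0.5867 = -0.1821.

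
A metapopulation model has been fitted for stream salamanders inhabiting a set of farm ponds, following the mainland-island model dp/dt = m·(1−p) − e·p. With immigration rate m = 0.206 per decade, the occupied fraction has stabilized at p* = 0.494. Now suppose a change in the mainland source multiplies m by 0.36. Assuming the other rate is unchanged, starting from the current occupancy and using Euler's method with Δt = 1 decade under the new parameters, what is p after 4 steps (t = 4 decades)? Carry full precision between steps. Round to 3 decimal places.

0.321

Balance m(1−p*) = e·p* gives e = m(1−p*)/p* = 0.206×0.50600/0.49400 = 0.21100.
Starting from p₀ = 0.49400; update p ← p + (dp/dt)·Δt with the new parameters.
p: 0.49400 → 0.42729  (Δp = -0.06671)
p: 0.42729 → 0.37960  (Δp = -0.04769)
p: 0.37960 → 0.34551  (Δp = -0.03409)
p: 0.34551 → 0.32114  (Δp = -0.02437)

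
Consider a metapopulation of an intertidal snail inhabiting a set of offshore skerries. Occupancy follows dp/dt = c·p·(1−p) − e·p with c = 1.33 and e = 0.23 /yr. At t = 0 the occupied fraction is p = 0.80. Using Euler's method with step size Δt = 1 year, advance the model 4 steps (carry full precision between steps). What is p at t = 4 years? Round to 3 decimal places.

0.827

Update rule: p ← p + [c·p·(1−p) − e·p]·Δt with Δt = 1.
  1  |  dp/dt·Δt = +0.028800  |  p_1 = 0.828800
  2  |  dp/dt·Δt = -0.001910  |  p_2 = 0.826890
  3  |  dp/dt·Δt = +0.000195  |  p_3 = 0.827085
  4  |  dp/dt·Δt = -0.000019  |  p_4 = 0.827066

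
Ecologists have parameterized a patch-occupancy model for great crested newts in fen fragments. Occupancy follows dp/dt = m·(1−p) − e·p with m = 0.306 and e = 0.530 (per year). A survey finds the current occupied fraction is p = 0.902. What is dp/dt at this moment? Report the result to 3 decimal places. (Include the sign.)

Colonization term: m·(1−p) = 0.306×0.0980 = 0.02999.
Extinction term: e·p = 0.47806.
dp/dt = 0.02999 − 0.47806 = -0.44807.

-0.448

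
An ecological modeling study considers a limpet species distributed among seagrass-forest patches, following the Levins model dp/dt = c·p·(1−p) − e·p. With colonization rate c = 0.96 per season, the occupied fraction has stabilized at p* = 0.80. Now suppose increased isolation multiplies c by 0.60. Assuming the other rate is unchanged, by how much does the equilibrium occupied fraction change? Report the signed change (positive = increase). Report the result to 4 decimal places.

-0.1333

Balance c(1−p*) = e gives e = 0.96×(1 − 0.80000) = 0.19200.
New p* = 1 − e/c = 1 − 0.19200/0.57600 = 0.66667.
Δp* = 0.66667 − 0.80000 = -0.13333.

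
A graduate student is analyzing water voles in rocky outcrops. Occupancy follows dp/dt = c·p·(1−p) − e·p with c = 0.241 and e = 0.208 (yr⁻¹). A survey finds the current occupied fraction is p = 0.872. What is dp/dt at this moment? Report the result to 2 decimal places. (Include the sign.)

-0.15

Colonization term: c·p·(1−p) = 0.241×0.872×0.1280 = 0.02690.
Extinction term: e·p = 0.18138.
dp/dt = 0.02690 − 0.18138 = -0.15448.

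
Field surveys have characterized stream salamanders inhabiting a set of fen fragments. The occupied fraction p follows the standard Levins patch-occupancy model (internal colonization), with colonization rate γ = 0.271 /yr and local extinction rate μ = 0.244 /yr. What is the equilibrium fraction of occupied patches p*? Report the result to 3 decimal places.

Setting dp/dt = 0 and dividing through by p* gives γ·(1−p*) = μ.
So p* = 1 − μ/γ = 1 − 0.244/0.271 = 1 − 0.9004 = 0.0996.

0.100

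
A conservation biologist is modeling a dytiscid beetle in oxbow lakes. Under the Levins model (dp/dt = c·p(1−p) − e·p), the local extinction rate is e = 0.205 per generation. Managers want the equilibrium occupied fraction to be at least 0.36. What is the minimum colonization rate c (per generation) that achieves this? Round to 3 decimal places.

0.320

p* = 1 − e/c ≥ 0.36 requires e/c ≤ 0.6400, i.e. c ≥ e/0.6400.
c_min = 0.205/0.6400 = 0.3203.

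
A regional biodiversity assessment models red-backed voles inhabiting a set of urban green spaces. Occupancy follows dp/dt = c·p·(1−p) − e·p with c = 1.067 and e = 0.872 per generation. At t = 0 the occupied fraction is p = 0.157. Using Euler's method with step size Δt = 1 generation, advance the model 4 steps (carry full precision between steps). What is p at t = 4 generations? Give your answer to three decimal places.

Update rule: p ← p + [c·p·(1−p) − e·p]·Δt with Δt = 1.
step 1: Δp = +0.00431, p = 0.16131
step 2: Δp = +0.00369, p = 0.16500
step 3: Δp = +0.00313, p = 0.16813
step 4: Δp = +0.00262, p = 0.17075

0.171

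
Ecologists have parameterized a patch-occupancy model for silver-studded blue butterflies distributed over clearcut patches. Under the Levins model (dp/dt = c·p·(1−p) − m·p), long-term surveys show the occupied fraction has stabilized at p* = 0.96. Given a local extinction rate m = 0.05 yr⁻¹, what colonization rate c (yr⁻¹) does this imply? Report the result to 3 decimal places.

At equilibrium c(1−p*) = m, so c = m/(1−p*).
c = 0.05/(1 − 0.96) = 0.05/0.0400 = 1.2500.

1.250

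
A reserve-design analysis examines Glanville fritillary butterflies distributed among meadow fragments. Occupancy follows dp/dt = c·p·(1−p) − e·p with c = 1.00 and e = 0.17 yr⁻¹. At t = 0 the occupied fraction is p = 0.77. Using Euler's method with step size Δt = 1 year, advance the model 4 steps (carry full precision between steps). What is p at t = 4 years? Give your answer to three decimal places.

0.830

Update rule: p ← p + [c·p·(1−p) − e·p]·Δt with Δt = 1.
p: 0.77000 → 0.81620  (Δp = +0.04620)
p: 0.81620 → 0.82746  (Δp = +0.01126)
p: 0.82746 → 0.82956  (Δp = +0.00210)
p: 0.82956 → 0.82993  (Δp = +0.00036)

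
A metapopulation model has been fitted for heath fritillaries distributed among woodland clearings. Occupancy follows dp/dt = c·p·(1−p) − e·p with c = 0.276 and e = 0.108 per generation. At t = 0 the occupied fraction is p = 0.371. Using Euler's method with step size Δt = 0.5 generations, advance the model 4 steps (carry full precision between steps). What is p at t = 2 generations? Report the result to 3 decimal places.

Update rule: p ← p + [c·p·(1−p) − e·p]·Δt with Δt = 0.5.
step 1: Δp = +0.01217, p = 0.38317
step 2: Δp = +0.01193, p = 0.39509
step 3: Δp = +0.01165, p = 0.40674
step 4: Δp = +0.01134, p = 0.41808

0.418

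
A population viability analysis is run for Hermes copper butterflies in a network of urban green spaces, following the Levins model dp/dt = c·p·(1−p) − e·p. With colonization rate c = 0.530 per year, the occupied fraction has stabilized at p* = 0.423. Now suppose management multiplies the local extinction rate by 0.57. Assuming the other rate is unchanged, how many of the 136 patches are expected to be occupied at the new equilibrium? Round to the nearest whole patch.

91

Balance c(1−p*) = e gives e = 0.530×(1 − 0.42300) = 0.30581.
New p* = 1 − e/c = 1 − 0.17431/0.53000 = 0.67111.
Expected occupied = 136 × 0.67111 = 91.27 ≈ 91.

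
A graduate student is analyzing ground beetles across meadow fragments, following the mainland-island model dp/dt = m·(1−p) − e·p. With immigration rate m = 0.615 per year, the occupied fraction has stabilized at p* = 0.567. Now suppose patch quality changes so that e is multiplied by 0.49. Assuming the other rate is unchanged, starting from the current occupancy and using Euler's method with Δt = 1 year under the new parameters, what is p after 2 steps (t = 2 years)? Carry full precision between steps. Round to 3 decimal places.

0.724

Balance m(1−p*) = e·p* gives e = m(1−p*)/p* = 0.615×0.43300/0.56700 = 0.46966.
Starting from p₀ = 0.56700; update p ← p + (dp/dt)·Δt with the new parameters.
step 1: Δp = +0.13581, p = 0.70281
step 2: Δp = +0.02103, p = 0.72384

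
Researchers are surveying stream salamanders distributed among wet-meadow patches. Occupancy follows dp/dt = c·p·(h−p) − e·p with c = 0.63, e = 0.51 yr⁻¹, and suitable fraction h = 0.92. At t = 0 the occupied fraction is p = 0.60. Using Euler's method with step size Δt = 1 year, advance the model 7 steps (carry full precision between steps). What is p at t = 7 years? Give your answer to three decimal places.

0.200

Update rule: p ← p + [c·p·(h−p) − e·p]·Δt with Δt = 1.
t = 1: p = 0.60000 + (-0.18504) = 0.41496
t = 2: p = 0.41496 + (-0.07960) = 0.33536
t = 3: p = 0.33536 + (-0.04751) = 0.28785
t = 4: p = 0.28785 + (-0.03217) = 0.25568
t = 5: p = 0.25568 + (-0.02339) = 0.23229
t = 6: p = 0.23229 + (-0.01783) = 0.21447
t = 7: p = 0.21447 + (-0.01405) = 0.20042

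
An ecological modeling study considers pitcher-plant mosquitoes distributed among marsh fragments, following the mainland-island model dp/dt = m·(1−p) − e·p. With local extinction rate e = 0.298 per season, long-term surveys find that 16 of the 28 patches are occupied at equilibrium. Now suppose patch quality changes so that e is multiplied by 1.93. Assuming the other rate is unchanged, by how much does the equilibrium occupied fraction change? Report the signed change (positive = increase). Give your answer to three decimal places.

Observed p* = 16/28 = 0.57143.
Balance m(1−p*) = e·p* gives m = e·p*/(1−p*) = 0.298×0.57143/0.42857 = 0.39734.
New p* = m/(m+e) = 0.39734/(0.39734+0.57514) = 0.40858.
Δp* = 0.40858 − 0.57143 = -0.16285.

-0.163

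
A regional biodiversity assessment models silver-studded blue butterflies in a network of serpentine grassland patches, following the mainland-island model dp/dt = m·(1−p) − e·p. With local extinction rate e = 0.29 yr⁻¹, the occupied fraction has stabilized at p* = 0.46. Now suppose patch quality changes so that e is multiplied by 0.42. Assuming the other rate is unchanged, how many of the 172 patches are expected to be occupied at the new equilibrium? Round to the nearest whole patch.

115

Balance m(1−p*) = e·p* gives m = e·p*/(1−p*) = 0.29×0.46000/0.54000 = 0.24704.
New p* = m/(m+e) = 0.24704/(0.24704+0.12180) = 0.66978.
Expected occupied = 172 × 0.66978 = 115.20 ≈ 115.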